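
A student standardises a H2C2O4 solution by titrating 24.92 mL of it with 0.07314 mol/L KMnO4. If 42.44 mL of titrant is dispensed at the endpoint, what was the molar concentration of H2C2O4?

0.311 M

n(KMnO4) = 0.07314 x 0.04244 = 0.003104 mol.
From the balanced equation, 2 mol KMnO4 reacts with 5 mol H2C2O4, so n(H2C2O4) = 0.003104 x 5/2 = 0.007760 mol.
[H2C2O4] = 0.007760 / 0.02492 L = 0.311 M.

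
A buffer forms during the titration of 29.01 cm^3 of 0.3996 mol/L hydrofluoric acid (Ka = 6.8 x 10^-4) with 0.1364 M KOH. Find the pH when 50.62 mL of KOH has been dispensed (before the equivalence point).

Initial n(HF) = 0.3996 x 0.02901 = 0.01159 mol.
n(KOH) added = 0.1364 x 0.05062 = 0.006905 mol, converting that many moles of HF to F-.
Remaining n(HF) = 0.004688 mol; n(F-) = 0.006905 mol.
By Henderson-Hasselbalch, pH = pKa + log([A^-]/[HA]) = 3.17 + log(0.006905/0.004688) = 3.17 + (+0.17) = 3.34.

3.34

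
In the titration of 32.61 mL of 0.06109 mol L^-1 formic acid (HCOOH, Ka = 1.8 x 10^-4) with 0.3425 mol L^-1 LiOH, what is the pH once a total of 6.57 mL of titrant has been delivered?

n(acid) = 0.06109 x 0.03261 = 0.001992 mol; n(LiOH) added = 0.3425 x 0.006570 = 0.002250 mol.
Base is in excess by 0.002250 - 0.001992 = 0.0002581 mol in a total volume of 0.03918 L.
[OH^-] = 0.0002581/0.03918 = 0.006587 M, so pOH = 2.18 and pH = 14.00 - 2.18 = 11.82.

11.82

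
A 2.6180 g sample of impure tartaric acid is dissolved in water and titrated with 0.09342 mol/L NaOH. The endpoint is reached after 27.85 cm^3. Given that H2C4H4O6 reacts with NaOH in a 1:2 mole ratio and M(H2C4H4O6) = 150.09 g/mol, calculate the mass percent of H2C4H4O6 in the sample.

7.46%

n(NaOH) = 0.09342 x 0.02785 = 0.002602 mol.
n(H2C4H4O6) = 0.002602 / 2 = 0.001301 mol.
mass of H2C4H4O6 = 0.001301 x 150.09 = 0.1952 g.
% purity = 0.1952 / 2.6180 x 100 = 7.46%.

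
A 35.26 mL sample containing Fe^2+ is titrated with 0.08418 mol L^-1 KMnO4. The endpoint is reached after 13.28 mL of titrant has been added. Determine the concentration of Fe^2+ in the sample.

0.159 M

n(KMnO4) = 0.08418 x 0.01328 = 0.001118 mol.
From the balanced equation, 1 mol KMnO4 reacts with 5 mol Fe^2+, so n(Fe^2+) = 0.001118 x 5/1 = 0.005590 mol.
[Fe^2+] = 0.005590 / 0.03526 L = 0.159 M.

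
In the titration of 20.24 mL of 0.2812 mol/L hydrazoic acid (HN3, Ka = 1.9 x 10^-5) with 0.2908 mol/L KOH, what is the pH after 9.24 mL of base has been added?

4.67

Initial n(HN3) = 0.2812 x 0.02024 = 0.005691 mol.
n(KOH) added = 0.2908 x 0.009240 = 0.002687 mol, converting that many moles of HN3 to N3-.
Remaining n(HN3) = 0.003004 mol; n(N3-) = 0.002687 mol.
By Henderson-Hasselbalch, pH = pKa + log([A^-]/[HA]) = 4.72 + log(0.002687/0.003004) = 4.72 + (-0.05) = 4.67.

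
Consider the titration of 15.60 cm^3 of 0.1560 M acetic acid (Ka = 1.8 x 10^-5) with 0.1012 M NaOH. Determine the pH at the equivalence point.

8.77

n(CH3COOH) = 0.1560 x 0.01560 = 0.002434 mol; V(NaOH) at equivalence = 0.002434/0.1012 = 0.02405 L.
At equivalence all the acid is converted to CH3COO-; total volume = 0.01560 + 0.02405 = 0.03965 L, so [CH3COO-] = 0.002434/0.03965 = 0.06138 M.
Kb = Kw/Ka = 1.0e-14 / 1.8 x 10^-5 = 5.56e-10.
[OH^-] = sqrt(Kb x [CH3COO-]) = sqrt(5.56e-10 x 0.06138) = 5.84e-6 M.
pOH = 5.23, so pH = 14.00 - 5.23 = 8.77.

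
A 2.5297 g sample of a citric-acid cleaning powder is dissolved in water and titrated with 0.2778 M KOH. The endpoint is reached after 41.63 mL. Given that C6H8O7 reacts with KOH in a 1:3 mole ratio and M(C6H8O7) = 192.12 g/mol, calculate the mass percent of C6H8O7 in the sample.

n(KOH) = 0.2778 x 0.04163 = 0.01156 mol.
n(C6H8O7) = 0.01156 / 3 = 0.003855 mol.
mass of C6H8O7 = 0.003855 x 192.12 = 0.7406 g.
% purity = 0.7406 / 2.5297 x 100 = 29.3%.

29.3%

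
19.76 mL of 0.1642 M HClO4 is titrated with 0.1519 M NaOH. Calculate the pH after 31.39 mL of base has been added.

12.47

n(acid) = 0.1642 x 0.01976 = 0.003245 mol; n(NaOH) added = 0.1519 x 0.03139 = 0.004768 mol.
Base is in excess by 0.004768 - 0.003245 = 0.001524 mol in a total volume of 0.05115 L.
[OH^-] = 0.001524/0.05115 = 0.02979 M, so pOH = 1.53 and pH = 14.00 - 1.53 = 12.47.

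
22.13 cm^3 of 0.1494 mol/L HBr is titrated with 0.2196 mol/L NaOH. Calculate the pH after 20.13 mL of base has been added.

12.42

n(acid) = 0.1494 x 0.02213 = 0.003306 mol; n(NaOH) added = 0.2196 x 0.02013 = 0.004421 mol.
Base is in excess by 0.004421 - 0.003306 = 0.001114 mol in a total volume of 0.04226 L.
[OH^-] = 0.001114/0.04226 = 0.02637 M, so pOH = 1.58 and pH = 14.00 - 1.58 = 12.42.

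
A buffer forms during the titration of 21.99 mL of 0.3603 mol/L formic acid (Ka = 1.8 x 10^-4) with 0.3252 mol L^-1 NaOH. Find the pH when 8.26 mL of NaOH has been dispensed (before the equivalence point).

3.45

Initial n(HCOOH) = 0.3603 x 0.02199 = 0.007923 mol.
n(NaOH) added = 0.3252 x 0.008260 = 0.002686 mol, converting that many moles of HCOOH to HCOO-.
Remaining n(HCOOH) = 0.005237 mol; n(HCOO-) = 0.002686 mol.
By Henderson-Hasselbalch, pH = pKa + log([A^-]/[HA]) = 3.74 + log(0.002686/0.005237) = 3.74 + (-0.29) = 3.45.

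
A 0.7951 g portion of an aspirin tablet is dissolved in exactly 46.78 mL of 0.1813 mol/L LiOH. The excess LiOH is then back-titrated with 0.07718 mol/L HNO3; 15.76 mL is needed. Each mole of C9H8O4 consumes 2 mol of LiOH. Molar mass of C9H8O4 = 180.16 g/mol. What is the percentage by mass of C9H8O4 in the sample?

82.3%

Total n(LiOH) added = 0.1813 x 0.04678 = 0.008481 mol.
n(HNO3) used = 0.07718 x 0.01576 = 0.001216 mol, which equals the excess n(LiOH).
So n(LiOH) consumed by the sample = 0.008481 - 0.001216 = 0.007265 mol.
n(C9H8O4) = 0.007265 / 2 = 0.003632 mol.
mass C9H8O4 = 0.003632 x 180.16 = 0.6544 g, so %C9H8O4 = 0.6544/0.7951 x 100 = 82.3%.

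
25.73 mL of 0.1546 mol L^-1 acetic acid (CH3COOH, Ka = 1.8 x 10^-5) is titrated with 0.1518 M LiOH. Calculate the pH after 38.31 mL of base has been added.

12.46

n(acid) = 0.1546 x 0.02573 = 0.003978 mol; n(LiOH) added = 0.1518 x 0.03831 = 0.005815 mol.
Base is in excess by 0.005815 - 0.003978 = 0.001838 mol in a total volume of 0.06404 L.
[OH^-] = 0.001838/0.06404 = 0.02869 M, so pOH = 1.54 and pH = 14.00 - 1.54 = 12.46.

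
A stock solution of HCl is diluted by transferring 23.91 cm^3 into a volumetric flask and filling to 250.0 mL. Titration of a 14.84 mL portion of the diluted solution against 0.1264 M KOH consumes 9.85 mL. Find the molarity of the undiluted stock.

0.877 M

n(KOH) = 0.1264 x 0.009850 = 0.001245 mol.
n(HCl) in the aliquot = 0.001245 mol.
[diluted HCl] = 0.001245 / 0.01484 = 0.08390 M.
Dilution factor = 250.0/23.91 = 10.46, so [stock] = 0.08390 x 10.46 = 0.877 M.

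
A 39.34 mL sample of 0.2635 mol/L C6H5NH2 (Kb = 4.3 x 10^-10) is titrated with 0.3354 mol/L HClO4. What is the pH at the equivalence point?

n(C6H5NH2) = 0.2635 x 0.03934 = 0.01037 mol; V(HClO4) at equivalence = 0.01037/0.3354 = 0.03091 L.
At equivalence the base is fully converted to C6H5NH3+; total volume = 0.07025 L, so [C6H5NH3+] = 0.01037/0.07025 = 0.1476 M.
Ka(C6H5NH3+) = Kw/Kb = 1.0e-14 / 4.3 x 10^-10 = 2.33e-5.
[H^+] = sqrt(Ka x [C6H5NH3+]) = sqrt(2.33e-5 x 0.1476) = 0.00185 M.
pH = -log(0.00185) = 2.73.

2.73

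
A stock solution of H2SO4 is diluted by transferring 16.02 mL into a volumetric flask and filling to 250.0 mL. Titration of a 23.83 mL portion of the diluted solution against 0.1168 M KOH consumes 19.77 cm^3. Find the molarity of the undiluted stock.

n(KOH) = 0.1168 x 0.01977 = 0.002309 mol.
n(H2SO4) in the aliquot = 0.002309 x 1/2 = 0.001155 mol.
[diluted H2SO4] = 0.001155 / 0.02383 = 0.04845 M.
Dilution factor = 250.0/16.02 = 15.61, so [stock] = 0.04845 x 15.61 = 0.756 M.

0.756 M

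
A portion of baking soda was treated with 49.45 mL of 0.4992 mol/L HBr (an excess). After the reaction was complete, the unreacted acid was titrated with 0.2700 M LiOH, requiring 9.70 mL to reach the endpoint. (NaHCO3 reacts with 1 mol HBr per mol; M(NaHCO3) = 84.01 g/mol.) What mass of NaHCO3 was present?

1.85 g

Total n(HBr) added = 0.4992 x 0.04945 = 0.02469 mol.
n(LiOH) used = 0.2700 x 0.009700 = 0.002619 mol, which equals the excess n(HBr).
So n(HBr) consumed by the sample = 0.02469 - 0.002619 = 0.02207 mol.
n(NaHCO3) = 0.02207 / 1 = 0.02207 mol.
mass = 0.02207 mol x 84.01 g/mol = 1.85 g.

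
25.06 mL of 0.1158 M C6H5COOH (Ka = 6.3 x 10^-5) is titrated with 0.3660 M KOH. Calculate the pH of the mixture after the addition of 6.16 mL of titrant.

4.74

Initial n(C6H5COOH) = 0.1158 x 0.02506 = 0.002902 mol.
n(KOH) added = 0.3660 x 0.006160 = 0.002255 mol, converting that many moles of C6H5COOH to C6H5COO-.
Remaining n(C6H5COOH) = 0.0006474 mol; n(C6H5COO-) = 0.002255 mol.
By Henderson-Hasselbalch, pH = pKa + log([A^-]/[HA]) = 4.20 + log(0.002255/0.0006474) = 4.20 + (+0.54) = 4.74.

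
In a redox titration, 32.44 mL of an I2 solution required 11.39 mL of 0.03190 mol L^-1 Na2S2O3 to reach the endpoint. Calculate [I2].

n(Na2S2O3) = 0.03190 x 0.01139 = 0.0003633 mol.
From the balanced equation, 2 mol Na2S2O3 reacts with 1 mol I2, so n(I2) = 0.0003633 x 1/2 = 0.0001817 mol.
[I2] = 0.0001817 / 0.03244 L = 0.00560 M.

0.00560 M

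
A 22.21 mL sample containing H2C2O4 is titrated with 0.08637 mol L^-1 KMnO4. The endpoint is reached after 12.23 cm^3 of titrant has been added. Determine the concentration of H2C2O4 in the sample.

n(KMnO4) = 0.08637 x 0.01223 = 0.001056 mol.
From the balanced equation, 2 mol KMnO4 reacts with 5 mol H2C2O4, so n(H2C2O4) = 0.001056 x 5/2 = 0.002641 mol.
[H2C2O4] = 0.002641 / 0.02221 L = 0.119 M.

0.119 M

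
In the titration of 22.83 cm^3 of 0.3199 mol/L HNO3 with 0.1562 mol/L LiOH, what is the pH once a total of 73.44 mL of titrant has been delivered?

12.64

n(acid) = 0.3199 x 0.02283 = 0.007303 mol; n(LiOH) added = 0.1562 x 0.07344 = 0.01147 mol.
Base is in excess by 0.01147 - 0.007303 = 0.004168 mol in a total volume of 0.09627 L.
[OH^-] = 0.004168/0.09627 = 0.04330 M, so pOH = 1.36 and pH = 14.00 - 1.36 = 12.64.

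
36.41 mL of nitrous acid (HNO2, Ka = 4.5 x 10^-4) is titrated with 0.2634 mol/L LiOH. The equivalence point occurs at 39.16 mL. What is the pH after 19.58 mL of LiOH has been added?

3.35

19.58 mL is exactly half the equivalence volume (39.16/2), i.e. the half-equivalence point.
There, n(HA) = n(A^-), so pH = pKa = -log(4.5 x 10^-4) = 3.35.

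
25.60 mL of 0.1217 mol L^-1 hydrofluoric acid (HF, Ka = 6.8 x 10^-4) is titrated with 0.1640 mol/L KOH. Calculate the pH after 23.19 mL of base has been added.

12.15

n(acid) = 0.1217 x 0.02560 = 0.003116 mol; n(KOH) added = 0.1640 x 0.02319 = 0.003803 mol.
Base is in excess by 0.003803 - 0.003116 = 0.0006876 mol in a total volume of 0.04879 L.
[OH^-] = 0.0006876/0.04879 = 0.01409 M, so pOH = 1.85 and pH = 14.00 - 1.85 = 12.15.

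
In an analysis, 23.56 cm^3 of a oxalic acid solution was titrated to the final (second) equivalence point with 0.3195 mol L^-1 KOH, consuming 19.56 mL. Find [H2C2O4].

n(KOH) = 0.3195 x 0.01956 = 0.006249 mol.
At the final (second) equivalence point, 2 mol OH^- react per mol H2C2O4, so n(H2C2O4) = 0.006249 / 2 = 0.003125 mol.
[H2C2O4] = 0.003125 / 0.02356 L = 0.133 M.

0.133 M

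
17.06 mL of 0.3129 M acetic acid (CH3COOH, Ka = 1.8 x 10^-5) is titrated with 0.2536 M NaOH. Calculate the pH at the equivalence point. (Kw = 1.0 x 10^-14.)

n(CH3COOH) = 0.3129 x 0.01706 = 0.005338 mol; V(NaOH) at equivalence = 0.005338/0.2536 = 0.02105 L.
At equivalence all the acid is converted to CH3COO-; total volume = 0.01706 + 0.02105 = 0.03811 L, so [CH3COO-] = 0.005338/0.03811 = 0.1401 M.
Kb = Kw/Ka = 1.0e-14 / 1.8 x 10^-5 = 5.56e-10.
[OH^-] = sqrt(Kb x [CH3COO-]) = sqrt(5.56e-10 x 0.1401) = 8.82e-6 M.
pOH = 5.05, so pH = 14.00 - 5.05 = 8.95.

8.95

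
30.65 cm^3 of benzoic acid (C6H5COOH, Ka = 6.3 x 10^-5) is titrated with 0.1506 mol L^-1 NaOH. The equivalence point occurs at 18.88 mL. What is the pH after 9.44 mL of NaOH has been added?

4.20

9.44 mL is exactly half the equivalence volume (18.88/2), i.e. the half-equivalence point.
There, n(HA) = n(A^-), so pH = pKa = -log(6.3 x 10^-5) = 4.20.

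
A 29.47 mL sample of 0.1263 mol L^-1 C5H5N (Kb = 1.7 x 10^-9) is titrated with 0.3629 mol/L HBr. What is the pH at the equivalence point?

n(C5H5N) = 0.1263 x 0.02947 = 0.003722 mol; V(HBr) at equivalence = 0.003722/0.3629 = 0.01026 L.
At equivalence the base is fully converted to C5H5NH+; total volume = 0.03973 L, so [C5H5NH+] = 0.003722/0.03973 = 0.09369 M.
Ka(C5H5NH+) = Kw/Kb = 1.0e-14 / 1.7 x 10^-9 = 5.88e-6.
[H^+] = sqrt(Ka x [C5H5NH+]) = sqrt(5.88e-6 x 0.09369) = 0.000742 M.
pH = -log(0.000742) = 3.13.

3.13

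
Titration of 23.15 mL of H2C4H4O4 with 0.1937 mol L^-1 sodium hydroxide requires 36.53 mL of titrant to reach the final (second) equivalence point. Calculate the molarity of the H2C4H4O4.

n(NaOH) = 0.1937 x 0.03653 = 0.007076 mol.
At the final (second) equivalence point, 2 mol OH^- react per mol H2C4H4O4, so n(H2C4H4O4) = 0.007076 / 2 = 0.003538 mol.
[H2C4H4O4] = 0.003538 / 0.02315 L = 0.153 M.

0.153 M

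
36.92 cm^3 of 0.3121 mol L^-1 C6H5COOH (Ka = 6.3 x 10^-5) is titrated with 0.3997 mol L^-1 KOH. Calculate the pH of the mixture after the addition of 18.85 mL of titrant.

4.48

Initial n(C6H5COOH) = 0.3121 x 0.03692 = 0.01152 mol.
n(KOH) added = 0.3997 x 0.01885 = 0.007534 mol, converting that many moles of C6H5COOH to C6H5COO-.
Remaining n(C6H5COOH) = 0.003988 mol; n(C6H5COO-) = 0.007534 mol.
By Henderson-Hasselbalch, pH = pKa + log([A^-]/[HA]) = 4.20 + log(0.007534/0.003988) = 4.20 + (+0.28) = 4.48.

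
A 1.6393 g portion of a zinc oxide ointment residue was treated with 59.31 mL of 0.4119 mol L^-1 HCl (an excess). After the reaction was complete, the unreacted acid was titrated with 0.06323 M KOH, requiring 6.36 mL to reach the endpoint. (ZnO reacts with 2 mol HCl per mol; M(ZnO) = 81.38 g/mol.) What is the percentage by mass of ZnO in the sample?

Total n(HCl) added = 0.4119 x 0.05931 = 0.02443 mol.
n(KOH) used = 0.06323 x 0.006360 = 0.0004021 mol, which equals the excess n(HCl).
So n(HCl) consumed by the sample = 0.02443 - 0.0004021 = 0.02403 mol.
n(ZnO) = 0.02403 / 2 = 0.01201 mol.
mass ZnO = 0.01201 x 81.38 = 0.9777 g, so %ZnO = 0.9777/1.6393 x 100 = 59.6%.

59.6%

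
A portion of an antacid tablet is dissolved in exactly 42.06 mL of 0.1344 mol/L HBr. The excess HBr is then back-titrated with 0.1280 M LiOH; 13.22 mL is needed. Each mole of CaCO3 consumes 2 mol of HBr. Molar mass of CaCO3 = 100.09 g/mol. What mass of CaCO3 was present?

0.198 g

Total n(HBr) added = 0.1344 x 0.04206 = 0.005653 mol.
n(LiOH) used = 0.1280 x 0.01322 = 0.001692 mol, which equals the excess n(HBr).
So n(HBr) consumed by the sample = 0.005653 - 0.001692 = 0.003961 mol.
n(CaCO3) = 0.003961 / 2 = 0.001980 mol.
mass = 0.001980 mol x 100.09 g/mol = 0.198 g.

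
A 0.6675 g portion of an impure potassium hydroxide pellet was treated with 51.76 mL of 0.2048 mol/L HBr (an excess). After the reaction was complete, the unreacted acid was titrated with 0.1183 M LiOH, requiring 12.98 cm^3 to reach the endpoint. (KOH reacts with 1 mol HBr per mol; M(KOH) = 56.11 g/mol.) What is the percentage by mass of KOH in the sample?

Total n(HBr) added = 0.2048 x 0.05176 = 0.01060 mol.
n(LiOH) used = 0.1183 x 0.01298 = 0.001536 mol, which equals the excess n(HBr).
So n(HBr) consumed by the sample = 0.01060 - 0.001536 = 0.009065 mol.
n(KOH) = 0.009065 / 1 = 0.009065 mol.
mass KOH = 0.009065 x 56.11 = 0.5086 g, so %KOH = 0.5086/0.6675 x 100 = 76.2%.

76.2%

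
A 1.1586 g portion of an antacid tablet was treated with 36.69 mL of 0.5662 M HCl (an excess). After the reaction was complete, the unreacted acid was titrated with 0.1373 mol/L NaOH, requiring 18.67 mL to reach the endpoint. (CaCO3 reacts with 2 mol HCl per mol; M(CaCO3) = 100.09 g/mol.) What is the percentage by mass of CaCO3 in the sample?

Total n(HCl) added = 0.5662 x 0.03669 = 0.02077 mol.
n(NaOH) used = 0.1373 x 0.01867 = 0.002563 mol, which equals the excess n(HCl).
So n(HCl) consumed by the sample = 0.02077 - 0.002563 = 0.01821 mol.
n(CaCO3) = 0.01821 / 2 = 0.009105 mol.
mass CaCO3 = 0.009105 x 100.09 = 0.9113 g, so %CaCO3 = 0.9113/1.1586 x 100 = 78.7%.

78.7%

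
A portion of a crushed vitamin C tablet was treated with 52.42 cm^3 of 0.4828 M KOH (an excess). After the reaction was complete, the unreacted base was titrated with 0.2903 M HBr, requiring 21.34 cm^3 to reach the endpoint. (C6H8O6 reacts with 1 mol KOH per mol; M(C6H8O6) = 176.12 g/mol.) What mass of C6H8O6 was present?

3.37 g

Total n(KOH) added = 0.4828 x 0.05242 = 0.02531 mol.
n(HBr) used = 0.2903 x 0.02134 = 0.006195 mol, which equals the excess n(KOH).
So n(KOH) consumed by the sample = 0.02531 - 0.006195 = 0.01911 mol.
n(C6H8O6) = 0.01911 / 1 = 0.01911 mol.
mass = 0.01911 mol x 176.12 g/mol = 3.37 g.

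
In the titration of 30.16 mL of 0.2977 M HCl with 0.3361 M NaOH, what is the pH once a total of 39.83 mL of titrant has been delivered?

12.80

n(acid) = 0.2977 x 0.03016 = 0.008979 mol; n(NaOH) added = 0.3361 x 0.03983 = 0.01339 mol.
Base is in excess by 0.01339 - 0.008979 = 0.004408 mol in a total volume of 0.06999 L.
[OH^-] = 0.004408/0.06999 = 0.06298 M, so pOH = 1.20 and pH = 14.00 - 1.20 = 12.80.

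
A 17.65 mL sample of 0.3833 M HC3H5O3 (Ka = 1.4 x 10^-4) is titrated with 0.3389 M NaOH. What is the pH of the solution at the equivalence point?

n(HC3H5O3) = 0.3833 x 0.01765 = 0.006765 mol; V(NaOH) at equivalence = 0.006765/0.3389 = 0.01996 L.
At equivalence all the acid is converted to C3H5O3-; total volume = 0.01765 + 0.01996 = 0.03761 L, so [C3H5O3-] = 0.006765/0.03761 = 0.1799 M.
Kb = Kw/Ka = 1.0e-14 / 1.4 x 10^-4 = 7.14e-11.
[OH^-] = sqrt(Kb x [C3H5O3-]) = sqrt(7.14e-11 x 0.1799) = 3.58e-6 M.
pOH = 5.45, so pH = 14.00 - 5.45 = 8.55.

8.55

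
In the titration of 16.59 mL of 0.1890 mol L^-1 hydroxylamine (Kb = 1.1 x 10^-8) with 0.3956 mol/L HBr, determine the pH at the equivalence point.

3.47

n(NH2OH) = 0.1890 x 0.01659 = 0.003136 mol; V(HBr) at equivalence = 0.003136/0.3956 = 0.007926 L.
At equivalence the base is fully converted to NH3OH+; total volume = 0.02452 L, so [NH3OH+] = 0.003136/0.02452 = 0.1279 M.
Ka(NH3OH+) = Kw/Kb = 1.0e-14 / 1.1 x 10^-8 = 9.09e-7.
[H^+] = sqrt(Ka x [NH3OH+]) = sqrt(9.09e-7 x 0.1279) = 0.000341 M.
pH = -log(0.000341) = 3.47.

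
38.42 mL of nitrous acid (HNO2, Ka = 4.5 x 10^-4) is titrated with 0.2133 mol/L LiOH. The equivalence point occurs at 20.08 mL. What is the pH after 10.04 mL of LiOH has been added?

10.04 mL is exactly half the equivalence volume (20.08/2), i.e. the half-equivalence point.
There, n(HA) = n(A^-), so pH = pKa = -log(4.5 x 10^-4) = 3.35.

3.35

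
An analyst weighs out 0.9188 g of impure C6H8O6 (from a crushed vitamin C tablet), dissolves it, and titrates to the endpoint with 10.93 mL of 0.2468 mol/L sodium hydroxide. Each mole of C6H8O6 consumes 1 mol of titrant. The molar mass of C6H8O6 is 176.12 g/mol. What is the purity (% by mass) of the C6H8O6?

51.7%

n(NaOH) = 0.2468 x 0.01093 = 0.002698 mol.
n(C6H8O6) = 0.002698 / 1 = 0.002698 mol.
mass of C6H8O6 = 0.002698 x 176.12 = 0.4751 g.
% purity = 0.4751 / 0.9188 x 100 = 51.7%.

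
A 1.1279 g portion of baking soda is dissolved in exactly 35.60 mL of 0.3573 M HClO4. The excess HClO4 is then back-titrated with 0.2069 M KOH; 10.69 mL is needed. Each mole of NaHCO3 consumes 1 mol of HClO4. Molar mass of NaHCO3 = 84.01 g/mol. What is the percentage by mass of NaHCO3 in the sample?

78.3%

Total n(HClO4) added = 0.3573 x 0.03560 = 0.01272 mol.
n(KOH) used = 0.2069 x 0.01069 = 0.002212 mol, which equals the excess n(HClO4).
So n(HClO4) consumed by the sample = 0.01272 - 0.002212 = 0.01051 mol.
n(NaHCO3) = 0.01051 / 1 = 0.01051 mol.
mass NaHCO3 = 0.01051 x 84.01 = 0.8828 g, so %NaHCO3 = 0.8828/1.1279 x 100 = 78.3%.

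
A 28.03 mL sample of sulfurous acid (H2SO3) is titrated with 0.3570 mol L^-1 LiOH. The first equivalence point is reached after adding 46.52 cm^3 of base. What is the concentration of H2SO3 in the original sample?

0.592 M

n(LiOH) = 0.3570 x 0.04652 = 0.01661 mol.
At the first equivalence point, 1 mol OH^- react per mol H2SO3, so n(H2SO3) = 0.01661 / 1 = 0.01661 mol.
[H2SO3] = 0.01661 / 0.02803 L = 0.592 M.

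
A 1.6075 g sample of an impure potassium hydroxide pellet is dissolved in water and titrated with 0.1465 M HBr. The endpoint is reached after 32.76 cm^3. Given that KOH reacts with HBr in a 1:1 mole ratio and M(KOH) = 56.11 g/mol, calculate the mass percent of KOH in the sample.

16.8%

n(HBr) = 0.1465 x 0.03276 = 0.004799 mol.
n(KOH) = 0.004799 / 1 = 0.004799 mol.
mass of KOH = 0.004799 x 56.11 = 0.2693 g.
% purity = 0.2693 / 1.6075 x 100 = 16.8%.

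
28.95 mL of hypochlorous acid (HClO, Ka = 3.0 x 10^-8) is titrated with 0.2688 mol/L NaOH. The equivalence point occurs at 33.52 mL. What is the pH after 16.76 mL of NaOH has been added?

7.52

16.76 mL is exactly half the equivalence volume (33.52/2), i.e. the half-equivalence point.
There, n(HA) = n(A^-), so pH = pKa = -log(3.0 x 10^-8) = 7.52.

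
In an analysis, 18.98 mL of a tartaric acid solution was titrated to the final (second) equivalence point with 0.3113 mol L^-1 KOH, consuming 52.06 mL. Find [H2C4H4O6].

n(KOH) = 0.3113 x 0.05206 = 0.01621 mol.
At the final (second) equivalence point, 2 mol OH^- react per mol H2C4H4O6, so n(H2C4H4O6) = 0.01621 / 2 = 0.008103 mol.
[H2C4H4O6] = 0.008103 / 0.01898 L = 0.427 M.

0.427 M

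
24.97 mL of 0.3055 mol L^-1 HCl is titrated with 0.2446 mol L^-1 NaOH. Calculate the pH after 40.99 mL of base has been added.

n(acid) = 0.3055 x 0.02497 = 0.007628 mol; n(NaOH) added = 0.2446 x 0.04099 = 0.01003 mol.
Base is in excess by 0.01003 - 0.007628 = 0.002398 mol in a total volume of 0.06596 L.
[OH^-] = 0.002398/0.06596 = 0.03635 M, so pOH = 1.44 and pH = 14.00 - 1.44 = 12.56.

12.56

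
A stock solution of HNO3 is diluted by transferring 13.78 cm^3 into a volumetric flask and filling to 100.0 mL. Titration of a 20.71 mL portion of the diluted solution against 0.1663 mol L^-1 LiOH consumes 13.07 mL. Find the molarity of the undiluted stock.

n(LiOH) = 0.1663 x 0.01307 = 0.002174 mol.
n(HNO3) in the aliquot = 0.002174 mol.
[diluted HNO3] = 0.002174 / 0.02071 = 0.1050 M.
Dilution factor = 100.0/13.78 = 7.257, so [stock] = 0.1050 x 7.257 = 0.762 M.

0.762 M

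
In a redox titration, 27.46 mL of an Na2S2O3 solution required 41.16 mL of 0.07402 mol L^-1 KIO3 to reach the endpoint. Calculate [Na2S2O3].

0.666 M

n(KIO3) = 0.07402 x 0.04116 = 0.003047 mol.
From the balanced equation, 1 mol KIO3 reacts with 6 mol Na2S2O3, so n(Na2S2O3) = 0.003047 x 6/1 = 0.01828 mol.
[Na2S2O3] = 0.01828 / 0.02746 L = 0.666 M.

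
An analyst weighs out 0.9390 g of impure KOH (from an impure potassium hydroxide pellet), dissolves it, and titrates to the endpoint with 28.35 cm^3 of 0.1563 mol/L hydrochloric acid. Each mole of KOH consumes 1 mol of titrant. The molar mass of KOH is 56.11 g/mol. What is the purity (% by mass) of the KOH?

n(HCl) = 0.1563 x 0.02835 = 0.004431 mol.
n(KOH) = 0.004431 / 1 = 0.004431 mol.
mass of KOH = 0.004431 x 56.11 = 0.2486 g.
% purity = 0.2486 / 0.9390 x 100 = 26.5%.

26.5%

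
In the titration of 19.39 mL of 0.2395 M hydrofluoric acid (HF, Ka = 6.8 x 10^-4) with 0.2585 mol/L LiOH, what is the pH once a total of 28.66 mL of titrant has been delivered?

n(acid) = 0.2395 x 0.01939 = 0.004644 mol; n(LiOH) added = 0.2585 x 0.02866 = 0.007409 mol.
Base is in excess by 0.007409 - 0.004644 = 0.002765 mol in a total volume of 0.04805 L.
[OH^-] = 0.002765/0.04805 = 0.05754 M, so pOH = 1.24 and pH = 14.00 - 1.24 = 12.76.

12.76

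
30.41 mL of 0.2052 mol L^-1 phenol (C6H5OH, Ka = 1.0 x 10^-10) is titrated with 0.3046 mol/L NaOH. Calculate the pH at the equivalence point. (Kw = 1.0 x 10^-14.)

n(C6H5OH) = 0.2052 x 0.03041 = 0.006240 mol; V(NaOH) at equivalence = 0.006240/0.3046 = 0.02049 L.
At equivalence all the acid is converted to C6H5O-; total volume = 0.03041 + 0.02049 = 0.05090 L, so [C6H5O-] = 0.006240/0.05090 = 0.1226 M.
Kb = Kw/Ka = 1.0e-14 / 1.0 x 10^-10 = 0.000100.
[OH^-] = sqrt(Kb x [C6H5O-]) = sqrt(0.000100 x 0.1226) = 0.00350 M.
pOH = 2.46, so pH = 14.00 - 2.46 = 11.54.

11.54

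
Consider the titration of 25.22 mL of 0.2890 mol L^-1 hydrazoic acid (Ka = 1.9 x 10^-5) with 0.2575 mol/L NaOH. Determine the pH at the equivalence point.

8.93

n(HN3) = 0.2890 x 0.02522 = 0.007289 mol; V(NaOH) at equivalence = 0.007289/0.2575 = 0.02831 L.
At equivalence all the acid is converted to N3-; total volume = 0.02522 + 0.02831 = 0.05353 L, so [N3-] = 0.007289/0.05353 = 0.1362 M.
Kb = Kw/Ka = 1.0e-14 / 1.9 x 10^-5 = 5.26e-10.
[OH^-] = sqrt(Kb x [N3-]) = sqrt(5.26e-10 x 0.1362) = 8.47e-6 M.
pOH = 5.07, so pH = 14.00 - 5.07 = 8.93.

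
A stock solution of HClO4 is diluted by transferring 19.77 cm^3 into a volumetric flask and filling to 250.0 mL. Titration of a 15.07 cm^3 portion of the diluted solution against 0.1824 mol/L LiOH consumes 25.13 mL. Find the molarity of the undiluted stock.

n(LiOH) = 0.1824 x 0.02513 = 0.004584 mol.
n(HClO4) in the aliquot = 0.004584 mol.
[diluted HClO4] = 0.004584 / 0.01507 = 0.3042 M.
Dilution factor = 250.0/19.77 = 12.65, so [stock] = 0.3042 x 12.65 = 3.85 M.

3.85 M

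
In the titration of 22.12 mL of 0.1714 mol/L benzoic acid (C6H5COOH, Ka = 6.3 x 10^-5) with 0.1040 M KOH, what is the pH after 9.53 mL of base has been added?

3.75

Initial n(C6H5COOH) = 0.1714 x 0.02212 = 0.003791 mol.
n(KOH) added = 0.1040 x 0.009530 = 0.0009911 mol, converting that many moles of C6H5COOH to C6H5COO-.
Remaining n(C6H5COOH) = 0.002800 mol; n(C6H5COO-) = 0.0009911 mol.
By Henderson-Hasselbalch, pH = pKa + log([A^-]/[HA]) = 4.20 + log(0.0009911/0.002800) = 4.20 + (-0.45) = 3.75.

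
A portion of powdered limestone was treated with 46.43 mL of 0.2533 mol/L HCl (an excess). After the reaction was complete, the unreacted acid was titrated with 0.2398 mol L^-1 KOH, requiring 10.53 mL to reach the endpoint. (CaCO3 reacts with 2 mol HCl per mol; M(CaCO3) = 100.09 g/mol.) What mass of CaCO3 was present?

Total n(HCl) added = 0.2533 x 0.04643 = 0.01176 mol.
n(KOH) used = 0.2398 x 0.01053 = 0.002525 mol, which equals the excess n(HCl).
So n(HCl) consumed by the sample = 0.01176 - 0.002525 = 0.009236 mol.
n(CaCO3) = 0.009236 / 2 = 0.004618 mol.
mass = 0.004618 mol x 100.09 g/mol = 0.462 g.

0.462 g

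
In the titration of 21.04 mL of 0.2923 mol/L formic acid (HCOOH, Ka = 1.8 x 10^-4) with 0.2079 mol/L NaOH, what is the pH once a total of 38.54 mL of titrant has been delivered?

n(acid) = 0.2923 x 0.02104 = 0.006150 mol; n(NaOH) added = 0.2079 x 0.03854 = 0.008012 mol.
Base is in excess by 0.008012 - 0.006150 = 0.001862 mol in a total volume of 0.05958 L.
[OH^-] = 0.001862/0.05958 = 0.03126 M, so pOH = 1.51 and pH = 14.00 - 1.51 = 12.49.

12.49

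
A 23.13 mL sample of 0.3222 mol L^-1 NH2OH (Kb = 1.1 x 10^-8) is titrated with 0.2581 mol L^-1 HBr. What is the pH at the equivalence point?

n(NH2OH) = 0.3222 x 0.02313 = 0.007452 mol; V(HBr) at equivalence = 0.007452/0.2581 = 0.02887 L.
At equivalence the base is fully converted to NH3OH+; total volume = 0.05200 L, so [NH3OH+] = 0.007452/0.05200 = 0.1433 M.
Ka(NH3OH+) = Kw/Kb = 1.0e-14 / 1.1 x 10^-8 = 9.09e-7.
[H^+] = sqrt(Ka x [NH3OH+]) = sqrt(9.09e-7 x 0.1433) = 0.000361 M.
pH = -log(0.000361) = 3.44.

3.44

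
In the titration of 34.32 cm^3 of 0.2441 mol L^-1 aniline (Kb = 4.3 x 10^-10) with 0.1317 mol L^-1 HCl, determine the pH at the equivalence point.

2.85

n(C6H5NH2) = 0.2441 x 0.03432 = 0.008378 mol; V(HCl) at equivalence = 0.008378/0.1317 = 0.06361 L.
At equivalence the base is fully converted to C6H5NH3+; total volume = 0.09793 L, so [C6H5NH3+] = 0.008378/0.09793 = 0.08555 M.
Ka(C6H5NH3+) = Kw/Kb = 1.0e-14 / 4.3 x 10^-10 = 2.33e-5.
[H^+] = sqrt(Ka x [C6H5NH3+]) = sqrt(2.33e-5 x 0.08555) = 0.00141 M.
pH = -log(0.00141) = 2.85.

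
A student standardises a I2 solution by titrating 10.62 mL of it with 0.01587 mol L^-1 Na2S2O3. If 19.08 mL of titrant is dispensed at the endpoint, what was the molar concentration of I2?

n(Na2S2O3) = 0.01587 x 0.01908 = 0.0003028 mol.
From the balanced equation, 2 mol Na2S2O3 reacts with 1 mol I2, so n(I2) = 0.0003028 x 1/2 = 0.0001514 mol.
[I2] = 0.0001514 / 0.01062 L = 0.0143 M.

0.0143 M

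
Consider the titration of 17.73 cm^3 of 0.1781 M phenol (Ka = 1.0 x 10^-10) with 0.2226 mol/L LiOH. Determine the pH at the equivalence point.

n(C6H5OH) = 0.1781 x 0.01773 = 0.003158 mol; V(LiOH) at equivalence = 0.003158/0.2226 = 0.01419 L.
At equivalence all the acid is converted to C6H5O-; total volume = 0.01773 + 0.01419 = 0.03192 L, so [C6H5O-] = 0.003158/0.03192 = 0.09894 M.
Kb = Kw/Ka = 1.0e-14 / 1.0 x 10^-10 = 0.000100.
[OH^-] = sqrt(Kb x [C6H5O-]) = sqrt(0.000100 x 0.09894) = 0.00315 M.
pOH = 2.50, so pH = 14.00 - 2.50 = 11.50.

11.50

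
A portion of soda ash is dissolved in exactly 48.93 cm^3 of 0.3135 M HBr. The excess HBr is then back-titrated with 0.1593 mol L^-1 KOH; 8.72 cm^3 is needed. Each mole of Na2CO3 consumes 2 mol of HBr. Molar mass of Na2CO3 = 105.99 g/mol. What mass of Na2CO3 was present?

Total n(HBr) added = 0.3135 x 0.04893 = 0.01534 mol.
n(KOH) used = 0.1593 x 0.008720 = 0.001389 mol, which equals the excess n(HBr).
So n(HBr) consumed by the sample = 0.01534 - 0.001389 = 0.01395 mol.
n(Na2CO3) = 0.01395 / 2 = 0.006975 mol.
mass = 0.006975 mol x 105.99 g/mol = 0.739 g.

0.739 g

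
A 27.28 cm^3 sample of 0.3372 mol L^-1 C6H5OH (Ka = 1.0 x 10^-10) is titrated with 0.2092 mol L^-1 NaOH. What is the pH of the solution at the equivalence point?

11.56

n(C6H5OH) = 0.3372 x 0.02728 = 0.009199 mol; V(NaOH) at equivalence = 0.009199/0.2092 = 0.04397 L.
At equivalence all the acid is converted to C6H5O-; total volume = 0.02728 + 0.04397 = 0.07125 L, so [C6H5O-] = 0.009199/0.07125 = 0.1291 M.
Kb = Kw/Ka = 1.0e-14 / 1.0 x 10^-10 = 0.000100.
[OH^-] = sqrt(Kb x [C6H5O-]) = sqrt(0.000100 x 0.1291) = 0.00359 M.
pOH = 2.44, so pH = 14.00 - 2.44 = 11.56.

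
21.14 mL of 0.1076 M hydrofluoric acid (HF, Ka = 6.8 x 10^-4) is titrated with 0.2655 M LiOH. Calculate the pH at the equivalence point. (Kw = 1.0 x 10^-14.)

8.03

n(HF) = 0.1076 x 0.02114 = 0.002275 mol; V(LiOH) at equivalence = 0.002275/0.2655 = 0.008567 L.
At equivalence all the acid is converted to F-; total volume = 0.02114 + 0.008567 = 0.02971 L, so [F-] = 0.002275/0.02971 = 0.07657 M.
Kb = Kw/Ka = 1.0e-14 / 6.8 x 10^-4 = 1.47e-11.
[OH^-] = sqrt(Kb x [F-]) = sqrt(1.47e-11 x 0.07657) = 1.06e-6 M.
pOH = 5.97, so pH = 14.00 - 5.97 = 8.03.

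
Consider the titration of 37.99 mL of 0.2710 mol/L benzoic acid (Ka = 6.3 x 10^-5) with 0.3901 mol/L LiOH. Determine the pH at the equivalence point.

n(C6H5COOH) = 0.2710 x 0.03799 = 0.01030 mol; V(LiOH) at equivalence = 0.01030/0.3901 = 0.02639 L.
At equivalence all the acid is converted to C6H5COO-; total volume = 0.03799 + 0.02639 = 0.06438 L, so [C6H5COO-] = 0.01030/0.06438 = 0.1599 M.
Kb = Kw/Ka = 1.0e-14 / 6.3 x 10^-5 = 1.59e-10.
[OH^-] = sqrt(Kb x [C6H5COO-]) = sqrt(1.59e-10 x 0.1599) = 5.04e-6 M.
pOH = 5.30, so pH = 14.00 - 5.30 = 8.70.

8.70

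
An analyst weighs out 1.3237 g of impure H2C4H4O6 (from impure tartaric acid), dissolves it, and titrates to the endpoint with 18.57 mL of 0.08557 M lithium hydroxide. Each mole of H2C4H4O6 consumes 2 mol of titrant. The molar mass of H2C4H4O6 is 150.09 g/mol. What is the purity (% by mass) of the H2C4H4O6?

n(LiOH) = 0.08557 x 0.01857 = 0.001589 mol.
n(H2C4H4O6) = 0.001589 / 2 = 0.0007945 mol.
mass of H2C4H4O6 = 0.0007945 x 150.09 = 0.1192 g.
% purity = 0.1192 / 1.3237 x 100 = 9.01%.

9.01%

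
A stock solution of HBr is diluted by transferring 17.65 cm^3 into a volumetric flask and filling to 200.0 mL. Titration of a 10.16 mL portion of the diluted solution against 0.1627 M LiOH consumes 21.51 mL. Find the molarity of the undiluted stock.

n(LiOH) = 0.1627 x 0.02151 = 0.003500 mol.
n(HBr) in the aliquot = 0.003500 mol.
[diluted HBr] = 0.003500 / 0.01016 = 0.3445 M.
Dilution factor = 200.0/17.65 = 11.33, so [stock] = 0.3445 x 11.33 = 3.90 M.

3.90 M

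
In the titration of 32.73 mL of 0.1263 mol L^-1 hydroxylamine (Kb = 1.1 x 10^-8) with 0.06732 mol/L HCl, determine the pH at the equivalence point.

n(NH2OH) = 0.1263 x 0.03273 = 0.004134 mol; V(HCl) at equivalence = 0.004134/0.06732 = 0.06141 L.
At equivalence the base is fully converted to NH3OH+; total volume = 0.09414 L, so [NH3OH+] = 0.004134/0.09414 = 0.04391 M.
Ka(NH3OH+) = Kw/Kb = 1.0e-14 / 1.1 x 10^-8 = 9.09e-7.
[H^+] = sqrt(Ka x [NH3OH+]) = sqrt(9.09e-7 x 0.04391) = 0.000200 M.
pH = -log(0.000200) = 3.70.

3.70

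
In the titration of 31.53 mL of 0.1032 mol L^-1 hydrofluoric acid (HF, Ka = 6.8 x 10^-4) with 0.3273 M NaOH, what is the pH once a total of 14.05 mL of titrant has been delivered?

n(acid) = 0.1032 x 0.03153 = 0.003254 mol; n(NaOH) added = 0.3273 x 0.01405 = 0.004599 mol.
Base is in excess by 0.004599 - 0.003254 = 0.001345 mol in a total volume of 0.04558 L.
[OH^-] = 0.001345/0.04558 = 0.02950 M, so pOH = 1.53 and pH = 14.00 - 1.53 = 12.47.

12.47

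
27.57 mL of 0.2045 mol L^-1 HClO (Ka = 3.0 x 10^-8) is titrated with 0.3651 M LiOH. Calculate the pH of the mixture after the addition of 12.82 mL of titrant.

8.21

Initial n(HClO) = 0.2045 x 0.02757 = 0.005638 mol.
n(LiOH) added = 0.3651 x 0.01282 = 0.004681 mol, converting that many moles of HClO to ClO-.
Remaining n(HClO) = 0.0009575 mol; n(ClO-) = 0.004681 mol.
By Henderson-Hasselbalch, pH = pKa + log([A^-]/[HA]) = 7.52 + log(0.004681/0.0009575) = 7.52 + (+0.69) = 8.21.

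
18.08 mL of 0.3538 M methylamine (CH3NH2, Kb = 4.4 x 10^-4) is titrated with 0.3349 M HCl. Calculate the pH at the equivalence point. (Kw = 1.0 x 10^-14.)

5.70

n(CH3NH2) = 0.3538 x 0.01808 = 0.006397 mol; V(HCl) at equivalence = 0.006397/0.3349 = 0.01910 L.
At equivalence the base is fully converted to CH3NH3+; total volume = 0.03718 L, so [CH3NH3+] = 0.006397/0.03718 = 0.1720 M.
Ka(CH3NH3+) = Kw/Kb = 1.0e-14 / 4.4 x 10^-4 = 2.27e-11.
[H^+] = sqrt(Ka x [CH3NH3+]) = sqrt(2.27e-11 x 0.1720) = 1.98e-6 M.
pH = -log(1.98e-6) = 5.70.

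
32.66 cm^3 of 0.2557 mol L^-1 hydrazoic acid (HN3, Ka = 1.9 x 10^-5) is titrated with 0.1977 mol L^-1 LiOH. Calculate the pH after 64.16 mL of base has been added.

n(acid) = 0.2557 x 0.03266 = 0.008351 mol; n(LiOH) added = 0.1977 x 0.06416 = 0.01268 mol.
Base is in excess by 0.01268 - 0.008351 = 0.004333 mol in a total volume of 0.09682 L.
[OH^-] = 0.004333/0.09682 = 0.04476 M, so pOH = 1.35 and pH = 14.00 - 1.35 = 12.65.

12.65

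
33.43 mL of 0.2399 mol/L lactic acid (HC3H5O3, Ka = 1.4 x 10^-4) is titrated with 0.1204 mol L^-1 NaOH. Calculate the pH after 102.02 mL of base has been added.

n(acid) = 0.2399 x 0.03343 = 0.008020 mol; n(NaOH) added = 0.1204 x 0.1020 = 0.01228 mol.
Base is in excess by 0.01228 - 0.008020 = 0.004263 mol in a total volume of 0.1354 L.
[OH^-] = 0.004263/0.1354 = 0.03148 M, so pOH = 1.50 and pH = 14.00 - 1.50 = 12.50.

12.50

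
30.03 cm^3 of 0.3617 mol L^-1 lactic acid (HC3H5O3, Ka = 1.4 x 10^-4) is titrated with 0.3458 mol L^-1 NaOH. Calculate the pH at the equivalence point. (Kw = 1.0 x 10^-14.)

8.55

n(HC3H5O3) = 0.3617 x 0.03003 = 0.01086 mol; V(NaOH) at equivalence = 0.01086/0.3458 = 0.03141 L.
At equivalence all the acid is converted to C3H5O3-; total volume = 0.03003 + 0.03141 = 0.06144 L, so [C3H5O3-] = 0.01086/0.06144 = 0.1768 M.
Kb = Kw/Ka = 1.0e-14 / 1.4 x 10^-4 = 7.14e-11.
[OH^-] = sqrt(Kb x [C3H5O3-]) = sqrt(7.14e-11 x 0.1768) = 3.55e-6 M.
pOH = 5.45, so pH = 14.00 - 5.45 = 8.55.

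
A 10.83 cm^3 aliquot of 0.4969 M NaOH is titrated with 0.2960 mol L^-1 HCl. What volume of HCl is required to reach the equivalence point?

18.2 mL

n(NaOH) = 0.4969 mol/L x 0.01083 L = 0.005381 mol.
At equivalence n(HCl) = n(NaOH) = 0.005381 mol.
V(HCl) = 0.005381 / 0.2960 = 0.01818 L = 18.2 mL.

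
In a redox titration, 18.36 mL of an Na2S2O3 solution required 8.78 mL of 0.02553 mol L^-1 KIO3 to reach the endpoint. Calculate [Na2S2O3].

n(KIO3) = 0.02553 x 0.008780 = 0.0002242 mol.
From the balanced equation, 1 mol KIO3 reacts with 6 mol Na2S2O3, so n(Na2S2O3) = 0.0002242 x 6/1 = 0.001345 mol.
[Na2S2O3] = 0.001345 / 0.01836 L = 0.0733 M.

0.0733 M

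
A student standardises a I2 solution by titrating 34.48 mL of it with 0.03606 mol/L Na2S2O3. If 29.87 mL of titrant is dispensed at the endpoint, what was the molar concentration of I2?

n(Na2S2O3) = 0.03606 x 0.02987 = 0.001077 mol.
From the balanced equation, 2 mol Na2S2O3 reacts with 1 mol I2, so n(I2) = 0.001077 x 1/2 = 0.0005386 mol.
[I2] = 0.0005386 / 0.03448 L = 0.0156 M.

0.0156 M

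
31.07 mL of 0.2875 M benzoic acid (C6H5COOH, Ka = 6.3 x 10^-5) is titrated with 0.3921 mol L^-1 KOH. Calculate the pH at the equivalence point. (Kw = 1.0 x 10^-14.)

n(C6H5COOH) = 0.2875 x 0.03107 = 0.008933 mol; V(KOH) at equivalence = 0.008933/0.3921 = 0.02278 L.
At equivalence all the acid is converted to C6H5COO-; total volume = 0.03107 + 0.02278 = 0.05385 L, so [C6H5COO-] = 0.008933/0.05385 = 0.1659 M.
Kb = Kw/Ka = 1.0e-14 / 6.3 x 10^-5 = 1.59e-10.
[OH^-] = sqrt(Kb x [C6H5COO-]) = sqrt(1.59e-10 x 0.1659) = 5.13e-6 M.
pOH = 5.29, so pH = 14.00 - 5.29 = 8.71.

8.71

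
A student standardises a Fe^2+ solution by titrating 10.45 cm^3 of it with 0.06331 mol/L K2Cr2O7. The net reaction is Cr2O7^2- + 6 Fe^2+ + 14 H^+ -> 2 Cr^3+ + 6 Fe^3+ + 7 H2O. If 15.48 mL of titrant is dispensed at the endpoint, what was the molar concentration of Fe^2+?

n(K2Cr2O7) = 0.06331 x 0.01548 = 0.0009800 mol.
From the balanced equation, 1 mol K2Cr2O7 reacts with 6 mol Fe^2+, so n(Fe^2+) = 0.0009800 x 6/1 = 0.005880 mol.
[Fe^2+] = 0.005880 / 0.01045 L = 0.563 M.

0.563 M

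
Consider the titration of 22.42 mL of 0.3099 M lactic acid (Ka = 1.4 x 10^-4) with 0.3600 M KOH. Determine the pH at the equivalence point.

8.54

n(HC3H5O3) = 0.3099 x 0.02242 = 0.006948 mol; V(KOH) at equivalence = 0.006948/0.3600 = 0.01930 L.
At equivalence all the acid is converted to C3H5O3-; total volume = 0.02242 + 0.01930 = 0.04172 L, so [C3H5O3-] = 0.006948/0.04172 = 0.1665 M.
Kb = Kw/Ka = 1.0e-14 / 1.4 x 10^-4 = 7.14e-11.
[OH^-] = sqrt(Kb x [C3H5O3-]) = sqrt(7.14e-11 x 0.1665) = 3.45e-6 M.
pOH = 5.46, so pH = 14.00 - 5.46 = 8.54.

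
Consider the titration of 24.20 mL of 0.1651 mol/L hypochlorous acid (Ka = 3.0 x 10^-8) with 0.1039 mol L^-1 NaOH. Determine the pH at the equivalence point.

10.16

n(HClO) = 0.1651 x 0.02420 = 0.003995 mol; V(NaOH) at equivalence = 0.003995/0.1039 = 0.03845 L.
At equivalence all the acid is converted to ClO-; total volume = 0.02420 + 0.03845 = 0.06265 L, so [ClO-] = 0.003995/0.06265 = 0.06377 M.
Kb = Kw/Ka = 1.0e-14 / 3.0 x 10^-8 = 3.33e-7.
[OH^-] = sqrt(Kb x [ClO-]) = sqrt(3.33e-7 x 0.06377) = 0.000146 M.
pOH = 3.84, so pH = 14.00 - 3.84 = 10.16.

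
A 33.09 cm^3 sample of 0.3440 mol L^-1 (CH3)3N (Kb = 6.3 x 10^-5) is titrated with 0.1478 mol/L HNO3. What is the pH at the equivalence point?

5.39

n((CH3)3N) = 0.3440 x 0.03309 = 0.01138 mol; V(HNO3) at equivalence = 0.01138/0.1478 = 0.07702 L.
At equivalence the base is fully converted to (CH3)3NH+; total volume = 0.1101 L, so [(CH3)3NH+] = 0.01138/0.1101 = 0.1034 M.
Ka((CH3)3NH+) = Kw/Kb = 1.0e-14 / 6.3 x 10^-5 = 1.59e-10.
[H^+] = sqrt(Ka x [(CH3)3NH+]) = sqrt(1.59e-10 x 0.1034) = 4.05e-6 M.
pH = -log(4.05e-6) = 5.39.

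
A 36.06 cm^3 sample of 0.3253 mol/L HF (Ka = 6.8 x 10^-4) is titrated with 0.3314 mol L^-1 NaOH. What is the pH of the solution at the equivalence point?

n(HF) = 0.3253 x 0.03606 = 0.01173 mol; V(NaOH) at equivalence = 0.01173/0.3314 = 0.03540 L.
At equivalence all the acid is converted to F-; total volume = 0.03606 + 0.03540 = 0.07146 L, so [F-] = 0.01173/0.07146 = 0.1642 M.
Kb = Kw/Ka = 1.0e-14 / 6.8 x 10^-4 = 1.47e-11.
[OH^-] = sqrt(Kb x [F-]) = sqrt(1.47e-11 x 0.1642) = 1.55e-6 M.
pOH = 5.81, so pH = 14.00 - 5.81 = 8.19.

8.19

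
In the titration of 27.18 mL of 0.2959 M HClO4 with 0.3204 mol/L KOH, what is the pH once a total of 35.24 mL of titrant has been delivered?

12.72

n(acid) = 0.2959 x 0.02718 = 0.008043 mol; n(KOH) added = 0.3204 x 0.03524 = 0.01129 mol.
Base is in excess by 0.01129 - 0.008043 = 0.003248 mol in a total volume of 0.06242 L.
[OH^-] = 0.003248/0.06242 = 0.05204 M, so pOH = 1.28 and pH = 14.00 - 1.28 = 12.72.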